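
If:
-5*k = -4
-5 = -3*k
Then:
No Solution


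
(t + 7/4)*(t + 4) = t^2 + 23*t/4 + 7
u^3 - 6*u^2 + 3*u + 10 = (u - 5)*(u - 2)*(u + 1)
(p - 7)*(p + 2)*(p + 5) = p^3 - 39*p - 70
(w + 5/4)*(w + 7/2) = w^2 + 19*w/4 + 35/8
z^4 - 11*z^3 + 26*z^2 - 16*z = z*(z - 8)*(z - 2)*(z - 1)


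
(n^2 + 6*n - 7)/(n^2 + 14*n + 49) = (n - 1)/(n + 7)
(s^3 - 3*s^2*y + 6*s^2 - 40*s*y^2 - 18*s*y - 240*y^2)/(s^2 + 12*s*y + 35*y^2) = (s^2 - 8*s*y + 6*s - 48*y)/(s + 7*y)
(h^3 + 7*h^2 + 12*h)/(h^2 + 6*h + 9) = h*(h + 4)/(h + 3)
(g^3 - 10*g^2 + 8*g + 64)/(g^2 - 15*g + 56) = (g^2 - 2*g - 8)/(g - 7)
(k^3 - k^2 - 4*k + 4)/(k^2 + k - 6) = (k^2 + k - 2)/(k + 3)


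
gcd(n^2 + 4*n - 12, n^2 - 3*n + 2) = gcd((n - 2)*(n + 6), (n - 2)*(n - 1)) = n - 2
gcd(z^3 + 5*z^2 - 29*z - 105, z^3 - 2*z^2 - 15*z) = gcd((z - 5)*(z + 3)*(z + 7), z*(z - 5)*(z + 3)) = z^2 - 2*z - 15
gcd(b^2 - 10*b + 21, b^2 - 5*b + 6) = b - 3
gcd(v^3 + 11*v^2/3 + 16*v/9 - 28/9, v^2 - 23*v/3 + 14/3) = v - 2/3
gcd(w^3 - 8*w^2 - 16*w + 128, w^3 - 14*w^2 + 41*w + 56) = w - 8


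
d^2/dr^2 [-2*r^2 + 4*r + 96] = -4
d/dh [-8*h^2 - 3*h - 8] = -16*h - 3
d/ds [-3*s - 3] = -3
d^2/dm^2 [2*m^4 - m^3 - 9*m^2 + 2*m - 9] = 24*m^2 - 6*m - 18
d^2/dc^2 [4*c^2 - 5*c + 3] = 8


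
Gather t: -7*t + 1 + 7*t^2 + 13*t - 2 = 7*t^2 + 6*t - 1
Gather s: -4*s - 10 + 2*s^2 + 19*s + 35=2*s^2 + 15*s + 25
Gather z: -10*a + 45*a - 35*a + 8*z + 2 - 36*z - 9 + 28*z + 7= 0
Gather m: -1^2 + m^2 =m^2 - 1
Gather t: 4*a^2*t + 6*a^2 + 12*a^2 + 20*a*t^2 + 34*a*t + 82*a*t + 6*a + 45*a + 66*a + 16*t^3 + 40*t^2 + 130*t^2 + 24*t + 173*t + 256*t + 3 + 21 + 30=18*a^2 + 117*a + 16*t^3 + t^2*(20*a + 170) + t*(4*a^2 + 116*a + 453) + 54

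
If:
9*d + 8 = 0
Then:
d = -8/9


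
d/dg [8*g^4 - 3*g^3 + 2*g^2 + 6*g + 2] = 32*g^3 - 9*g^2 + 4*g + 6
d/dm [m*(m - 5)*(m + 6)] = 3*m^2 + 2*m - 30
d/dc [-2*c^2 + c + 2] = 1 - 4*c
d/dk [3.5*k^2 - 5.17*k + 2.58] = 7.0*k - 5.17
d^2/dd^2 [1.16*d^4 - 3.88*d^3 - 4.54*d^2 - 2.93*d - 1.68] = 13.92*d^2 - 23.28*d - 9.08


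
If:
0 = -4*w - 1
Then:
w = -1/4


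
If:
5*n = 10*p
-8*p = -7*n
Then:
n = 0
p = 0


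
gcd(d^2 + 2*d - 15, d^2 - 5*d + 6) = d - 3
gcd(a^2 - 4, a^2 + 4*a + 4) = a + 2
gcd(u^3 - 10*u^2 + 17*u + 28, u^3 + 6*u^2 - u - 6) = u + 1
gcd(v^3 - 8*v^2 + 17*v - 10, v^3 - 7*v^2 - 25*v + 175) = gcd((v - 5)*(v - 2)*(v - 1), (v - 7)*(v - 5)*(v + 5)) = v - 5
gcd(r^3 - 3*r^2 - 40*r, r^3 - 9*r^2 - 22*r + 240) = r^2 - 3*r - 40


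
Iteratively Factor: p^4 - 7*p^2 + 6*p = (p)*(p^3 - 7*p + 6) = p*(p + 3)*(p^2 - 3*p + 2) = p*(p - 1)*(p + 3)*(p - 2)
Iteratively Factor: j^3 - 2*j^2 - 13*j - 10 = (j + 1)*(j^2 - 3*j - 10) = (j - 5)*(j + 1)*(j + 2)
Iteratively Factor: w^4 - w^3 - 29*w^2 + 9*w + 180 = (w - 5)*(w^3 + 4*w^2 - 9*w - 36) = (w - 5)*(w + 3)*(w^2 + w - 12) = (w - 5)*(w + 3)*(w + 4)*(w - 3)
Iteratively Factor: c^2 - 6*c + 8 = (c - 2)*(c - 4)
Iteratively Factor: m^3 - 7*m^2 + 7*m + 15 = (m + 1)*(m^2 - 8*m + 15) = (m - 3)*(m + 1)*(m - 5)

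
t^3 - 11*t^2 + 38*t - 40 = (t - 5)*(t - 4)*(t - 2)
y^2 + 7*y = y*(y + 7)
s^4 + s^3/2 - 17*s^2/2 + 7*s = s*(s - 2)*(s - 1)*(s + 7/2)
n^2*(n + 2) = n^3 + 2*n^2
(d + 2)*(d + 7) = d^2 + 9*d + 14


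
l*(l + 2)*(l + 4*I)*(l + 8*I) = l^4 + 2*l^3 + 12*I*l^3 - 32*l^2 + 24*I*l^2 - 64*l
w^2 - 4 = (w - 2)*(w + 2)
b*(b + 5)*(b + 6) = b^3 + 11*b^2 + 30*b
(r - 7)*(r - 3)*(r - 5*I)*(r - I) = r^4 - 10*r^3 - 6*I*r^3 + 16*r^2 + 60*I*r^2 + 50*r - 126*I*r - 105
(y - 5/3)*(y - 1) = y^2 - 8*y/3 + 5/3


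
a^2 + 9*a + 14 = (a + 2)*(a + 7)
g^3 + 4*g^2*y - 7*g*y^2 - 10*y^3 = (g - 2*y)*(g + y)*(g + 5*y)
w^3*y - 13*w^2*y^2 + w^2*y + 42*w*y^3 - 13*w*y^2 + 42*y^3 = (w - 7*y)*(w - 6*y)*(w*y + y)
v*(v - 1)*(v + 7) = v^3 + 6*v^2 - 7*v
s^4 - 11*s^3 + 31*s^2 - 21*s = s*(s - 7)*(s - 3)*(s - 1)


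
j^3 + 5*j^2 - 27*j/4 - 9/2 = (j - 3/2)*(j + 1/2)*(j + 6)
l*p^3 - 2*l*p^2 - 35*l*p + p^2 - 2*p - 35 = (p - 7)*(p + 5)*(l*p + 1)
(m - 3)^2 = m^2 - 6*m + 9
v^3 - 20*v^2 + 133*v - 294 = (v - 7)^2*(v - 6)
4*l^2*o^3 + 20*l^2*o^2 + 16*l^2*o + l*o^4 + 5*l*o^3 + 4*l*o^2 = o*(4*l + o)*(o + 4)*(l*o + l)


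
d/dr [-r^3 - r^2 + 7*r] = -3*r^2 - 2*r + 7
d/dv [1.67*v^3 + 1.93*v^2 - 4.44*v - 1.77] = 5.01*v^2 + 3.86*v - 4.44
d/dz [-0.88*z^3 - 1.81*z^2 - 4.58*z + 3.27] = -2.64*z^2 - 3.62*z - 4.58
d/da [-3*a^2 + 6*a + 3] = 6 - 6*a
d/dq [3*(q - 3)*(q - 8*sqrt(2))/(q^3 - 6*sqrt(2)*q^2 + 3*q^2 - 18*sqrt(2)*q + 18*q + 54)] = 3*(-3*(q - 3)*(q - 8*sqrt(2))*(q^2 - 4*sqrt(2)*q + 2*q - 6*sqrt(2) + 6) + (2*q - 8*sqrt(2) - 3)*(q^3 - 6*sqrt(2)*q^2 + 3*q^2 - 18*sqrt(2)*q + 18*q + 54))/(q^3 - 6*sqrt(2)*q^2 + 3*q^2 - 18*sqrt(2)*q + 18*q + 54)^2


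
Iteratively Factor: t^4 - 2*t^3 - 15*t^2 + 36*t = (t - 3)*(t^3 + t^2 - 12*t) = (t - 3)*(t + 4)*(t^2 - 3*t) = t*(t - 3)*(t + 4)*(t - 3)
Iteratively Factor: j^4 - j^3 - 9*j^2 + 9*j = (j - 1)*(j^3 - 9*j) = j*(j - 1)*(j^2 - 9) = j*(j - 3)*(j - 1)*(j + 3)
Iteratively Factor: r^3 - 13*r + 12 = (r - 3)*(r^2 + 3*r - 4) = (r - 3)*(r - 1)*(r + 4)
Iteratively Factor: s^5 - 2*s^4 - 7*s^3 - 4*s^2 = (s - 4)*(s^4 + 2*s^3 + s^2) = s*(s - 4)*(s^3 + 2*s^2 + s) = s^2*(s - 4)*(s^2 + 2*s + 1) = s^2*(s - 4)*(s + 1)*(s + 1)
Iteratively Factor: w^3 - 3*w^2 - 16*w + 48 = (w - 4)*(w^2 + w - 12) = (w - 4)*(w + 4)*(w - 3)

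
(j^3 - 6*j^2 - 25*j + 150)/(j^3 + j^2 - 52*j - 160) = (j^2 - 11*j + 30)/(j^2 - 4*j - 32)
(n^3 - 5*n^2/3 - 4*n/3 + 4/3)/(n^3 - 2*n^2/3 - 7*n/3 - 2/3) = (3*n - 2)/(3*n + 1)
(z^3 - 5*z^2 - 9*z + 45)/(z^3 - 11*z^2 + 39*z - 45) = (z + 3)/(z - 3)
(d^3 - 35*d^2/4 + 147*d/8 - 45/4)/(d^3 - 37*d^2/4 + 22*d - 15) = (d - 3/2)/(d - 2)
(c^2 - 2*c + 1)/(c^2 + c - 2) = (c - 1)/(c + 2)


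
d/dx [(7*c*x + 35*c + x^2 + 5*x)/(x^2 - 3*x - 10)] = (-7*c*x^2 - 70*c*x + 35*c - 8*x^2 - 20*x - 50)/(x^4 - 6*x^3 - 11*x^2 + 60*x + 100)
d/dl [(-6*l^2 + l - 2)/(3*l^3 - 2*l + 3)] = ((1 - 12*l)*(3*l^3 - 2*l + 3) + (9*l^2 - 2)*(6*l^2 - l + 2))/(3*l^3 - 2*l + 3)^2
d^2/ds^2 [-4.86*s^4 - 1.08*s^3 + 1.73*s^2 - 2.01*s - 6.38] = -58.32*s^2 - 6.48*s + 3.46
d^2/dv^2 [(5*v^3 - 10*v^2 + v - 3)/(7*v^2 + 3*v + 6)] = 2*(94*v^3 + 1089*v^2 + 225*v - 279)/(343*v^6 + 441*v^5 + 1071*v^4 + 783*v^3 + 918*v^2 + 324*v + 216)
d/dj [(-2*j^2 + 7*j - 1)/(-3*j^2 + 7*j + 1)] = (7*j^2 - 10*j + 14)/(9*j^4 - 42*j^3 + 43*j^2 + 14*j + 1)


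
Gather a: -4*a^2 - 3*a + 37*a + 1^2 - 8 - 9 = -4*a^2 + 34*a - 16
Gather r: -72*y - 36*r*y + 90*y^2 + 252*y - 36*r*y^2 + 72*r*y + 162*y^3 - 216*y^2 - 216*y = r*(-36*y^2 + 36*y) + 162*y^3 - 126*y^2 - 36*y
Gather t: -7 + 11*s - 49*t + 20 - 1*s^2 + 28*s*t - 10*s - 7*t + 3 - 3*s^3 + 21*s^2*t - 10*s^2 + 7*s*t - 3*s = -3*s^3 - 11*s^2 - 2*s + t*(21*s^2 + 35*s - 56) + 16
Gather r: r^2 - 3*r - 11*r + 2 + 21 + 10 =r^2 - 14*r + 33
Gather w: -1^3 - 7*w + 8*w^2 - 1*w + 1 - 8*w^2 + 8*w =0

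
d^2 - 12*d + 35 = (d - 7)*(d - 5)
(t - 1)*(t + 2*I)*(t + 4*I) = t^3 - t^2 + 6*I*t^2 - 8*t - 6*I*t + 8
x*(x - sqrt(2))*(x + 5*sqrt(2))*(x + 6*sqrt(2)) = x^4 + 10*sqrt(2)*x^3 + 38*x^2 - 60*sqrt(2)*x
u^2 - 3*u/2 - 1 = (u - 2)*(u + 1/2)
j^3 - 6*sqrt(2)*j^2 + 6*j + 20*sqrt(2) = (j - 5*sqrt(2))*(j - 2*sqrt(2))*(j + sqrt(2))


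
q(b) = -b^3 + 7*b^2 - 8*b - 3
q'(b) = -3*b^2 + 14*b - 8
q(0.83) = -5.39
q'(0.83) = 1.55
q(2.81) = 7.60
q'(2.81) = 7.65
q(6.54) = -35.65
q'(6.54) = -44.75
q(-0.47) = 2.41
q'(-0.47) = -15.24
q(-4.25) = 234.20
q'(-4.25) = -121.69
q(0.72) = -5.50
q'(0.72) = 0.52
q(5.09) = 5.76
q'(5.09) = -14.46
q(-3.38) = 142.63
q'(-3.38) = -89.59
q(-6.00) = 513.00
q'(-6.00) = -200.00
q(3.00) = 9.00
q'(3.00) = 7.00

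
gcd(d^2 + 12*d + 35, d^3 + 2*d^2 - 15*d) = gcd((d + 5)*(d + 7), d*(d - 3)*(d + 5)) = d + 5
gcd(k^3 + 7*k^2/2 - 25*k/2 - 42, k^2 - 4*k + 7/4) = k - 7/2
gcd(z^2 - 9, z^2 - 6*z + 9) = z - 3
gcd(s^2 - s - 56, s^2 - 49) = s + 7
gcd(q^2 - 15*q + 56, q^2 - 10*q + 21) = q - 7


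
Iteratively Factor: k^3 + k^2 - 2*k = (k - 1)*(k^2 + 2*k) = k*(k - 1)*(k + 2)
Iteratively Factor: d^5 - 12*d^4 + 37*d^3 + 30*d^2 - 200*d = (d - 5)*(d^4 - 7*d^3 + 2*d^2 + 40*d) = (d - 5)^2*(d^3 - 2*d^2 - 8*d) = (d - 5)^2*(d + 2)*(d^2 - 4*d) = d*(d - 5)^2*(d + 2)*(d - 4)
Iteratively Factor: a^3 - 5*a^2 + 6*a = (a - 3)*(a^2 - 2*a) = a*(a - 3)*(a - 2)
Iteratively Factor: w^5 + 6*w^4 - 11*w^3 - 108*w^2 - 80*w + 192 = (w + 4)*(w^4 + 2*w^3 - 19*w^2 - 32*w + 48) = (w - 4)*(w + 4)*(w^3 + 6*w^2 + 5*w - 12) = (w - 4)*(w + 4)^2*(w^2 + 2*w - 3) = (w - 4)*(w - 1)*(w + 4)^2*(w + 3)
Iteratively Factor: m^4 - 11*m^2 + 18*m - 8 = (m - 1)*(m^3 + m^2 - 10*m + 8) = (m - 2)*(m - 1)*(m^2 + 3*m - 4) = (m - 2)*(m - 1)^2*(m + 4)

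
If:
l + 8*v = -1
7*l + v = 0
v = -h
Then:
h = 7/55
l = 1/55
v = -7/55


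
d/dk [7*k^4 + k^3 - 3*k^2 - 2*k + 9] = 28*k^3 + 3*k^2 - 6*k - 2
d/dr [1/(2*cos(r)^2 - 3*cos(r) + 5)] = (4*cos(r) - 3)*sin(r)/(-3*cos(r) + cos(2*r) + 6)^2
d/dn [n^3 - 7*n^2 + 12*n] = 3*n^2 - 14*n + 12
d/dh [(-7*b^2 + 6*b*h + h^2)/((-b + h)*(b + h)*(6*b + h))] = (-43*b^2 - 14*b*h - h^2)/(36*b^4 + 84*b^3*h + 61*b^2*h^2 + 14*b*h^3 + h^4)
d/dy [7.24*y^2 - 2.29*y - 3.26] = 14.48*y - 2.29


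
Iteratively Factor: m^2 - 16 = (m - 4)*(m + 4)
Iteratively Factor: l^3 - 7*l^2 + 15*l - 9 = (l - 1)*(l^2 - 6*l + 9) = (l - 3)*(l - 1)*(l - 3)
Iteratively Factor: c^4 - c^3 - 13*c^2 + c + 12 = (c - 4)*(c^3 + 3*c^2 - c - 3) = (c - 4)*(c - 1)*(c^2 + 4*c + 3) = (c - 4)*(c - 1)*(c + 1)*(c + 3)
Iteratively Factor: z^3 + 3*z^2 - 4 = (z - 1)*(z^2 + 4*z + 4) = (z - 1)*(z + 2)*(z + 2)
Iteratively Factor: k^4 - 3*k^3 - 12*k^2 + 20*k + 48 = (k + 2)*(k^3 - 5*k^2 - 2*k + 24) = (k - 4)*(k + 2)*(k^2 - k - 6) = (k - 4)*(k + 2)^2*(k - 3)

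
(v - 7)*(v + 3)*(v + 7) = v^3 + 3*v^2 - 49*v - 147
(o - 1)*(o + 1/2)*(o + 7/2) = o^3 + 3*o^2 - 9*o/4 - 7/4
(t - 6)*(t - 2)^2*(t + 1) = t^4 - 9*t^3 + 18*t^2 + 4*t - 24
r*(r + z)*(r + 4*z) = r^3 + 5*r^2*z + 4*r*z^2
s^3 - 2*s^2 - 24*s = s*(s - 6)*(s + 4)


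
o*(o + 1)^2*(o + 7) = o^4 + 9*o^3 + 15*o^2 + 7*o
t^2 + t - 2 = (t - 1)*(t + 2)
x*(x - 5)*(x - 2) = x^3 - 7*x^2 + 10*x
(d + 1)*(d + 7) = d^2 + 8*d + 7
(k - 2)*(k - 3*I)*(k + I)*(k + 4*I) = k^4 - 2*k^3 + 2*I*k^3 + 11*k^2 - 4*I*k^2 - 22*k + 12*I*k - 24*I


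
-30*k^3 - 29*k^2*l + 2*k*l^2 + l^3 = (-5*k + l)*(k + l)*(6*k + l)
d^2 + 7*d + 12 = (d + 3)*(d + 4)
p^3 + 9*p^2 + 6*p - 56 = (p - 2)*(p + 4)*(p + 7)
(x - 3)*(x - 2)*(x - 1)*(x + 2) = x^4 - 4*x^3 - x^2 + 16*x - 12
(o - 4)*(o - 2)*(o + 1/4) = o^3 - 23*o^2/4 + 13*o/2 + 2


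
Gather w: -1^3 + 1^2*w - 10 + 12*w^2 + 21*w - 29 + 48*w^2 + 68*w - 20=60*w^2 + 90*w - 60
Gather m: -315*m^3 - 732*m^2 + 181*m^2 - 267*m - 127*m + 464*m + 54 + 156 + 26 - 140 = -315*m^3 - 551*m^2 + 70*m + 96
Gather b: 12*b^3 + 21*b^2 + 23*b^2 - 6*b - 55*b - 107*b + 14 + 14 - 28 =12*b^3 + 44*b^2 - 168*b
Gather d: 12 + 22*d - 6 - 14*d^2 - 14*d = -14*d^2 + 8*d + 6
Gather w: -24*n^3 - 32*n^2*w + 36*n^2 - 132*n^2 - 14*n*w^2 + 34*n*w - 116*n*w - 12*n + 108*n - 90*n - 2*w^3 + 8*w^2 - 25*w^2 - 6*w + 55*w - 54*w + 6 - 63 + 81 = -24*n^3 - 96*n^2 + 6*n - 2*w^3 + w^2*(-14*n - 17) + w*(-32*n^2 - 82*n - 5) + 24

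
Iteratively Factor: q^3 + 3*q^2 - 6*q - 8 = (q - 2)*(q^2 + 5*q + 4) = (q - 2)*(q + 1)*(q + 4)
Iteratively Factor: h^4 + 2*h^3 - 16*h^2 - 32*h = (h + 2)*(h^3 - 16*h) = (h + 2)*(h + 4)*(h^2 - 4*h) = h*(h + 2)*(h + 4)*(h - 4)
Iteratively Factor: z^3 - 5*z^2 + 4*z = (z)*(z^2 - 5*z + 4) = z*(z - 1)*(z - 4)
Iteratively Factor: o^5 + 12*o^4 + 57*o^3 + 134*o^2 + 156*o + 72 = (o + 2)*(o^4 + 10*o^3 + 37*o^2 + 60*o + 36) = (o + 2)^2*(o^3 + 8*o^2 + 21*o + 18) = (o + 2)^3*(o^2 + 6*o + 9) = (o + 2)^3*(o + 3)*(o + 3)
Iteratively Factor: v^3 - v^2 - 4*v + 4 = (v + 2)*(v^2 - 3*v + 2) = (v - 2)*(v + 2)*(v - 1)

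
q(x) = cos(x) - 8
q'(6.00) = 0.28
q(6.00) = -7.04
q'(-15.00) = 0.65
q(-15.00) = -8.76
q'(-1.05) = 0.87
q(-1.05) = -7.50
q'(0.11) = -0.11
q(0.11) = -7.01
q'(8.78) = -0.60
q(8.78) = -8.80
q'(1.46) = -0.99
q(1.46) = -7.89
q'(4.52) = 0.98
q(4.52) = -8.19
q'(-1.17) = 0.92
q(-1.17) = -7.61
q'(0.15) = -0.15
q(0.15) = -7.01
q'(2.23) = -0.79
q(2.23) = -8.61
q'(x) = -sin(x)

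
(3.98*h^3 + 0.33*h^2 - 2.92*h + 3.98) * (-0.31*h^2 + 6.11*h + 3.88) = -1.2338*h^5 + 24.2155*h^4 + 18.3639*h^3 - 17.7946*h^2 + 12.9882*h + 15.4424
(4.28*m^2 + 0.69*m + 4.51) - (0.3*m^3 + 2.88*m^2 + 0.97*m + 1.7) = -0.3*m^3 + 1.4*m^2 - 0.28*m + 2.81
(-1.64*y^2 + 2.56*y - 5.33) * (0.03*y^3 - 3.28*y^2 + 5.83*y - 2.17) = -0.0492*y^5 + 5.456*y^4 - 18.1179*y^3 + 35.966*y^2 - 36.6291*y + 11.5661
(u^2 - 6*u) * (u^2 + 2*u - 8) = u^4 - 4*u^3 - 20*u^2 + 48*u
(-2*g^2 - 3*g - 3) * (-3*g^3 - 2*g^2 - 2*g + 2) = 6*g^5 + 13*g^4 + 19*g^3 + 8*g^2 - 6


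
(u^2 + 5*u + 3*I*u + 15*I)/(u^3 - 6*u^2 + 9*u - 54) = (u + 5)/(u^2 - 3*u*(2 + I) + 18*I)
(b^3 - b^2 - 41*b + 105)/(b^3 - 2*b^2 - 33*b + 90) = (b + 7)/(b + 6)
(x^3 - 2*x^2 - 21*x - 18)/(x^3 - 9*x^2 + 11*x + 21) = (x^2 - 3*x - 18)/(x^2 - 10*x + 21)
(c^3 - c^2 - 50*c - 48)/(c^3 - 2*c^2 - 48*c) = (c + 1)/c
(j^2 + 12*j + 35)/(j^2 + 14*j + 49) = (j + 5)/(j + 7)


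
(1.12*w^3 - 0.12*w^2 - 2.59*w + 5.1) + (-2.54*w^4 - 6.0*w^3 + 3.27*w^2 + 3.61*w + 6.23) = -2.54*w^4 - 4.88*w^3 + 3.15*w^2 + 1.02*w + 11.33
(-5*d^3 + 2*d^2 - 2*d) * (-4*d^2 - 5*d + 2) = 20*d^5 + 17*d^4 - 12*d^3 + 14*d^2 - 4*d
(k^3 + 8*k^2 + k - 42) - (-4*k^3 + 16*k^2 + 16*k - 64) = 5*k^3 - 8*k^2 - 15*k + 22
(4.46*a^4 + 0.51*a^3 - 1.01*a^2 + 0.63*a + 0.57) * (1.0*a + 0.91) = 4.46*a^5 + 4.5686*a^4 - 0.5459*a^3 - 0.2891*a^2 + 1.1433*a + 0.5187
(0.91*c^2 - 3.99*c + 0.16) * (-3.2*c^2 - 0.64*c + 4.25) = -2.912*c^4 + 12.1856*c^3 + 5.9091*c^2 - 17.0599*c + 0.68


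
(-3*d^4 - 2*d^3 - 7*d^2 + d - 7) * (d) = -3*d^5 - 2*d^4 - 7*d^3 + d^2 - 7*d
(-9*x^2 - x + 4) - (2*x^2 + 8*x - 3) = -11*x^2 - 9*x + 7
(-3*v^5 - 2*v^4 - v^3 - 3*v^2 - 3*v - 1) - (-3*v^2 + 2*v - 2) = -3*v^5 - 2*v^4 - v^3 - 5*v + 1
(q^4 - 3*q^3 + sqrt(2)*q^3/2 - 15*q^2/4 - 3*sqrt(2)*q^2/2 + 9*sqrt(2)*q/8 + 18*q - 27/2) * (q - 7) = q^5 - 10*q^4 + sqrt(2)*q^4/2 - 5*sqrt(2)*q^3 + 69*q^3/4 + 93*sqrt(2)*q^2/8 + 177*q^2/4 - 279*q/2 - 63*sqrt(2)*q/8 + 189/2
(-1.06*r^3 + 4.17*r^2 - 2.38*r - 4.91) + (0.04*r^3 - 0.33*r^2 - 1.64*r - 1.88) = -1.02*r^3 + 3.84*r^2 - 4.02*r - 6.79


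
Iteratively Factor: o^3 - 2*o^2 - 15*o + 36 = (o - 3)*(o^2 + o - 12) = (o - 3)^2*(o + 4)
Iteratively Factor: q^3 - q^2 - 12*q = (q - 4)*(q^2 + 3*q) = (q - 4)*(q + 3)*(q)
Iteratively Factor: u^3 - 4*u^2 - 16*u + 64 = (u - 4)*(u^2 - 16) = (u - 4)*(u + 4)*(u - 4)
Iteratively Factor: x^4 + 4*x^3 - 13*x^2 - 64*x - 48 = (x + 4)*(x^3 - 13*x - 12) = (x + 1)*(x + 4)*(x^2 - x - 12) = (x - 4)*(x + 1)*(x + 4)*(x + 3)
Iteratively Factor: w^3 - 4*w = (w + 2)*(w^2 - 2*w) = (w - 2)*(w + 2)*(w)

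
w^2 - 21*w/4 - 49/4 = (w - 7)*(w + 7/4)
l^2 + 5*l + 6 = (l + 2)*(l + 3)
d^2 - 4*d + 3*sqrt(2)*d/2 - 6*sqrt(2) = (d - 4)*(d + 3*sqrt(2)/2)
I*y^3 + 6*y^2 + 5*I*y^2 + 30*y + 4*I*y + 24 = (y + 4)*(y - 6*I)*(I*y + I)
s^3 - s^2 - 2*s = s*(s - 2)*(s + 1)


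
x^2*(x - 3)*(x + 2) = x^4 - x^3 - 6*x^2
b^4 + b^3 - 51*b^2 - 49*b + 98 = (b - 7)*(b - 1)*(b + 2)*(b + 7)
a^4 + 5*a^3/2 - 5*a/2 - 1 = (a - 1)*(a + 1/2)*(a + 1)*(a + 2)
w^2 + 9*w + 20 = (w + 4)*(w + 5)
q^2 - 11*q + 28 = (q - 7)*(q - 4)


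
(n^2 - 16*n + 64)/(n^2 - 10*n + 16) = (n - 8)/(n - 2)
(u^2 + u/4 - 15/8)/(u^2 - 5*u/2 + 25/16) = 2*(2*u + 3)/(4*u - 5)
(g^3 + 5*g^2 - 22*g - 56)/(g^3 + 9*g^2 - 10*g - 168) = (g + 2)/(g + 6)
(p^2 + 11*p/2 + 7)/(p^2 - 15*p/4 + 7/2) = 2*(2*p^2 + 11*p + 14)/(4*p^2 - 15*p + 14)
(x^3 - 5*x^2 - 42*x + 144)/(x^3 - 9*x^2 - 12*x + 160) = (x^2 + 3*x - 18)/(x^2 - x - 20)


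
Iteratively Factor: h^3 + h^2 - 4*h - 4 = (h + 2)*(h^2 - h - 2) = (h - 2)*(h + 2)*(h + 1)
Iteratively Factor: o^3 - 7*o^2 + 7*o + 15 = (o + 1)*(o^2 - 8*o + 15) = (o - 5)*(o + 1)*(o - 3)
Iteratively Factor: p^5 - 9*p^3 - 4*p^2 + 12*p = (p + 2)*(p^4 - 2*p^3 - 5*p^2 + 6*p) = (p + 2)^2*(p^3 - 4*p^2 + 3*p) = p*(p + 2)^2*(p^2 - 4*p + 3) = p*(p - 1)*(p + 2)^2*(p - 3)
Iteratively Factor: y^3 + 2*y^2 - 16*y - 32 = (y + 2)*(y^2 - 16) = (y + 2)*(y + 4)*(y - 4)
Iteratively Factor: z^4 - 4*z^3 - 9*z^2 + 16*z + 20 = (z - 5)*(z^3 + z^2 - 4*z - 4) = (z - 5)*(z + 2)*(z^2 - z - 2) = (z - 5)*(z - 2)*(z + 2)*(z + 1)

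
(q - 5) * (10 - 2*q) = -2*q^2 + 20*q - 50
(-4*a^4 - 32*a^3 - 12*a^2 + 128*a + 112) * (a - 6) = -4*a^5 - 8*a^4 + 180*a^3 + 200*a^2 - 656*a - 672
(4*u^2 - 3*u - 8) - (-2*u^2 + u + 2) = 6*u^2 - 4*u - 10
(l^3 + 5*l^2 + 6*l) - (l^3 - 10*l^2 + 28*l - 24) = 15*l^2 - 22*l + 24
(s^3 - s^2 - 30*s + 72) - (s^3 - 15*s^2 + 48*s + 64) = 14*s^2 - 78*s + 8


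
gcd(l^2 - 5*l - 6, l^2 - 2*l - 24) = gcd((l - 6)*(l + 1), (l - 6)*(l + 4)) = l - 6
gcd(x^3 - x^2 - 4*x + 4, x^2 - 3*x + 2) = x^2 - 3*x + 2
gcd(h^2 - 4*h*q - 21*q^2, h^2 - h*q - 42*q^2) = -h + 7*q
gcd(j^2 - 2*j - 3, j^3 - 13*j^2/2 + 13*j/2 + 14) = j + 1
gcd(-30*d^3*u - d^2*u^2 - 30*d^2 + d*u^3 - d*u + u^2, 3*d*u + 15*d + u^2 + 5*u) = 1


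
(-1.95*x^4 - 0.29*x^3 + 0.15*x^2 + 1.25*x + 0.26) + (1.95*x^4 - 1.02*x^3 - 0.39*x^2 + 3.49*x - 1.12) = -1.31*x^3 - 0.24*x^2 + 4.74*x - 0.86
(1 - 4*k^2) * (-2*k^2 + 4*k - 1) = 8*k^4 - 16*k^3 + 2*k^2 + 4*k - 1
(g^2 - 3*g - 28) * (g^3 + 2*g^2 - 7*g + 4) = g^5 - g^4 - 41*g^3 - 31*g^2 + 184*g - 112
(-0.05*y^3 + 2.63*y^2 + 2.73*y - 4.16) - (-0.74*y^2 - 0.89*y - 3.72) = -0.05*y^3 + 3.37*y^2 + 3.62*y - 0.44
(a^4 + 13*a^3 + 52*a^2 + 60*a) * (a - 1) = a^5 + 12*a^4 + 39*a^3 + 8*a^2 - 60*a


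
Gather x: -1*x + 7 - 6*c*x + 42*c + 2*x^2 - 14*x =42*c + 2*x^2 + x*(-6*c - 15) + 7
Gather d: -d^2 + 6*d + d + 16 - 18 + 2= -d^2 + 7*d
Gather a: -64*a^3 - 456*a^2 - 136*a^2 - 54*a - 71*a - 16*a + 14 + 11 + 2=-64*a^3 - 592*a^2 - 141*a + 27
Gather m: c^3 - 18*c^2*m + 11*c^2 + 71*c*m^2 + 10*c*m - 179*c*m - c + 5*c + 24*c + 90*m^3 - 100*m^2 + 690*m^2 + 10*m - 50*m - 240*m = c^3 + 11*c^2 + 28*c + 90*m^3 + m^2*(71*c + 590) + m*(-18*c^2 - 169*c - 280)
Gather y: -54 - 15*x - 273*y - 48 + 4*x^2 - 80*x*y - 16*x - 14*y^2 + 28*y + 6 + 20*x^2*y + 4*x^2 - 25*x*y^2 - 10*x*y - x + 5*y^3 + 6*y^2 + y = 8*x^2 - 32*x + 5*y^3 + y^2*(-25*x - 8) + y*(20*x^2 - 90*x - 244) - 96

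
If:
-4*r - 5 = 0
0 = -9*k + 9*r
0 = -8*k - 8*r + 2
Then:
No Solution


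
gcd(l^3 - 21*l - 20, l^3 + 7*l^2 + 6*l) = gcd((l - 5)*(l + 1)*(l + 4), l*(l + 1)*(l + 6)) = l + 1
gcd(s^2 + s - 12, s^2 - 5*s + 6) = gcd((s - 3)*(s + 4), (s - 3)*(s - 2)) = s - 3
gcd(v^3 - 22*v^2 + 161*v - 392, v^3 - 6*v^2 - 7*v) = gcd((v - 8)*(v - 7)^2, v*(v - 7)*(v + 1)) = v - 7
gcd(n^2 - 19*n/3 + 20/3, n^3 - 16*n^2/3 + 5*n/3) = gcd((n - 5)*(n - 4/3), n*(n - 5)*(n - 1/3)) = n - 5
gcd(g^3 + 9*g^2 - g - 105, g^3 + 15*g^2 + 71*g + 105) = g^2 + 12*g + 35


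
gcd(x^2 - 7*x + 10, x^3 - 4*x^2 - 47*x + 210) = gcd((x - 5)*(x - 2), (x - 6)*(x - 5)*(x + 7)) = x - 5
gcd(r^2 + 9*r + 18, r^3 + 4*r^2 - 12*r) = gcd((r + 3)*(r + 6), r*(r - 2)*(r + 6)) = r + 6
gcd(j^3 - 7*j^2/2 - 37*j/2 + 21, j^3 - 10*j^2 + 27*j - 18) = j^2 - 7*j + 6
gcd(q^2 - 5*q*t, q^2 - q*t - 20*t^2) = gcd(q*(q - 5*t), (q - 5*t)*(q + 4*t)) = q - 5*t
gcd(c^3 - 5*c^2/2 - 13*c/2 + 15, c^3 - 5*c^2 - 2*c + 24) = c - 3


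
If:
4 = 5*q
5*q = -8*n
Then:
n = -1/2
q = 4/5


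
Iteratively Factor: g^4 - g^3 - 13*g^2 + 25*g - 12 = (g - 1)*(g^3 - 13*g + 12) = (g - 3)*(g - 1)*(g^2 + 3*g - 4) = (g - 3)*(g - 1)*(g + 4)*(g - 1)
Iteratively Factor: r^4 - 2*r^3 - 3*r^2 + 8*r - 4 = (r + 2)*(r^3 - 4*r^2 + 5*r - 2) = (r - 2)*(r + 2)*(r^2 - 2*r + 1) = (r - 2)*(r - 1)*(r + 2)*(r - 1)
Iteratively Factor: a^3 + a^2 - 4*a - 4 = (a - 2)*(a^2 + 3*a + 2) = (a - 2)*(a + 1)*(a + 2)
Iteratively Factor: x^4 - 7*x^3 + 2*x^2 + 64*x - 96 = (x - 4)*(x^3 - 3*x^2 - 10*x + 24) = (x - 4)^2*(x^2 + x - 6) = (x - 4)^2*(x - 2)*(x + 3)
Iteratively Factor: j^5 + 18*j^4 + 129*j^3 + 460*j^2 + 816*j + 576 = (j + 4)*(j^4 + 14*j^3 + 73*j^2 + 168*j + 144) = (j + 3)*(j + 4)*(j^3 + 11*j^2 + 40*j + 48) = (j + 3)*(j + 4)^2*(j^2 + 7*j + 12) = (j + 3)^2*(j + 4)^2*(j + 4)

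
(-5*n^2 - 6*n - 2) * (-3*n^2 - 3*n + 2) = 15*n^4 + 33*n^3 + 14*n^2 - 6*n - 4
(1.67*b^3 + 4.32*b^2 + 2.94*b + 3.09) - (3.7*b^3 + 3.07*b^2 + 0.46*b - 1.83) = -2.03*b^3 + 1.25*b^2 + 2.48*b + 4.92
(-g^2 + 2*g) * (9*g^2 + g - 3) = -9*g^4 + 17*g^3 + 5*g^2 - 6*g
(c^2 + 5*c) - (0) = c^2 + 5*c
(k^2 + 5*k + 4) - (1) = k^2 + 5*k + 3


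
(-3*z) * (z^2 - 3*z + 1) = -3*z^3 + 9*z^2 - 3*z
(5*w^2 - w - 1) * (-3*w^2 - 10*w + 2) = -15*w^4 - 47*w^3 + 23*w^2 + 8*w - 2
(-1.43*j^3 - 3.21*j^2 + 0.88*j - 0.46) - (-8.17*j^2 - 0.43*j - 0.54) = -1.43*j^3 + 4.96*j^2 + 1.31*j + 0.08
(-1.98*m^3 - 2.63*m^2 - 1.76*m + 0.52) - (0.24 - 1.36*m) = -1.98*m^3 - 2.63*m^2 - 0.4*m + 0.28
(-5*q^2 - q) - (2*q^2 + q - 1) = -7*q^2 - 2*q + 1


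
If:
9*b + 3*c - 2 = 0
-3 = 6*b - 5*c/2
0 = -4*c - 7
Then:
No Solution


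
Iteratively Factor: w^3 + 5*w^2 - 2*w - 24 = (w + 3)*(w^2 + 2*w - 8) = (w - 2)*(w + 3)*(w + 4)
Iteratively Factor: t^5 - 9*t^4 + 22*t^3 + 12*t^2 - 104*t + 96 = (t - 3)*(t^4 - 6*t^3 + 4*t^2 + 24*t - 32) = (t - 4)*(t - 3)*(t^3 - 2*t^2 - 4*t + 8) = (t - 4)*(t - 3)*(t - 2)*(t^2 - 4) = (t - 4)*(t - 3)*(t - 2)^2*(t + 2)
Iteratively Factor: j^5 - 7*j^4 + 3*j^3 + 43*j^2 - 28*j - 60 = (j - 3)*(j^4 - 4*j^3 - 9*j^2 + 16*j + 20) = (j - 3)*(j - 2)*(j^3 - 2*j^2 - 13*j - 10) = (j - 3)*(j - 2)*(j + 1)*(j^2 - 3*j - 10) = (j - 3)*(j - 2)*(j + 1)*(j + 2)*(j - 5)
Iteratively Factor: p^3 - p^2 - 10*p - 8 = (p + 1)*(p^2 - 2*p - 8) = (p - 4)*(p + 1)*(p + 2)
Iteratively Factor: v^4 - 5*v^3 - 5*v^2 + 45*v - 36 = (v - 4)*(v^3 - v^2 - 9*v + 9) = (v - 4)*(v + 3)*(v^2 - 4*v + 3) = (v - 4)*(v - 3)*(v + 3)*(v - 1)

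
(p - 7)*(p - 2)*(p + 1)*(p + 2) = p^4 - 6*p^3 - 11*p^2 + 24*p + 28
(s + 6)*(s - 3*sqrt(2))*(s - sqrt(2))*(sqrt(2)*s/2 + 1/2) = sqrt(2)*s^4/2 - 7*s^3/2 + 3*sqrt(2)*s^3 - 21*s^2 + sqrt(2)*s^2 + 3*s + 6*sqrt(2)*s + 18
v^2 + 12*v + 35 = (v + 5)*(v + 7)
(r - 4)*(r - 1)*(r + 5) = r^3 - 21*r + 20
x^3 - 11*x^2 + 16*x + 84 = (x - 7)*(x - 6)*(x + 2)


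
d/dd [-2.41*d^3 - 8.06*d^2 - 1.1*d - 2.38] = -7.23*d^2 - 16.12*d - 1.1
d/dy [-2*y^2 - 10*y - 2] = -4*y - 10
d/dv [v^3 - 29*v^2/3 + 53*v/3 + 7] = 3*v^2 - 58*v/3 + 53/3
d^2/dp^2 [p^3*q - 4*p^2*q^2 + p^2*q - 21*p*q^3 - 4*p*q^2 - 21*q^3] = 2*q*(3*p - 4*q + 1)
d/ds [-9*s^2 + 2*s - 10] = 2 - 18*s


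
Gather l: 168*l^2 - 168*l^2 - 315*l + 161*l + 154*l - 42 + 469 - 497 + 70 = 0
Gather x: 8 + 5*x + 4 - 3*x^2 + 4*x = -3*x^2 + 9*x + 12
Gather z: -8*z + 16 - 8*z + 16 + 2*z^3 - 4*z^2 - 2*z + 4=2*z^3 - 4*z^2 - 18*z + 36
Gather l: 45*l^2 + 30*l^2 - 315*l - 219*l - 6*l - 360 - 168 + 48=75*l^2 - 540*l - 480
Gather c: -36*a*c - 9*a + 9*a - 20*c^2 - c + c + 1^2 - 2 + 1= -36*a*c - 20*c^2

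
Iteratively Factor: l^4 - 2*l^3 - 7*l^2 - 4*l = (l + 1)*(l^3 - 3*l^2 - 4*l) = (l + 1)^2*(l^2 - 4*l) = l*(l + 1)^2*(l - 4)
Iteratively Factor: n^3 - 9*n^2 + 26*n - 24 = (n - 3)*(n^2 - 6*n + 8) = (n - 4)*(n - 3)*(n - 2)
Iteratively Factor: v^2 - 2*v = (v)*(v - 2)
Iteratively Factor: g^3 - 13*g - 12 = (g + 3)*(g^2 - 3*g - 4) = (g + 1)*(g + 3)*(g - 4)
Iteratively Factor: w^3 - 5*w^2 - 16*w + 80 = (w + 4)*(w^2 - 9*w + 20) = (w - 4)*(w + 4)*(w - 5)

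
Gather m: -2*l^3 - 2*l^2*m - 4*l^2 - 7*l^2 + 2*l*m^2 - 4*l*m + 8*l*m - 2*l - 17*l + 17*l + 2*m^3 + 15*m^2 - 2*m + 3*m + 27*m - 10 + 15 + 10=-2*l^3 - 11*l^2 - 2*l + 2*m^3 + m^2*(2*l + 15) + m*(-2*l^2 + 4*l + 28) + 15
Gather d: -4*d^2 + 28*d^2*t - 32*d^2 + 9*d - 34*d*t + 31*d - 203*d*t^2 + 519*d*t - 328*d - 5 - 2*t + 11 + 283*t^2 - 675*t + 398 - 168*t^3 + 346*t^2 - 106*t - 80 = d^2*(28*t - 36) + d*(-203*t^2 + 485*t - 288) - 168*t^3 + 629*t^2 - 783*t + 324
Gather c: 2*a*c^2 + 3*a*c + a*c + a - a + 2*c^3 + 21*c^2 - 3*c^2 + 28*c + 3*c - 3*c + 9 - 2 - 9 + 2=2*c^3 + c^2*(2*a + 18) + c*(4*a + 28)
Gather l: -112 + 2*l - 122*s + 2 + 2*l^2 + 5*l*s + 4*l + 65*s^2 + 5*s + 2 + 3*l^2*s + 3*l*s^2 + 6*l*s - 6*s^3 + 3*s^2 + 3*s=l^2*(3*s + 2) + l*(3*s^2 + 11*s + 6) - 6*s^3 + 68*s^2 - 114*s - 108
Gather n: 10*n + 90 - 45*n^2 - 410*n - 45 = -45*n^2 - 400*n + 45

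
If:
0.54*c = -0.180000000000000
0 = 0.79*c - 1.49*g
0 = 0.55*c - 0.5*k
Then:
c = -0.33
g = -0.18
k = -0.37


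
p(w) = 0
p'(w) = 0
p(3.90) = 0.00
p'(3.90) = 0.00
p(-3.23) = 0.00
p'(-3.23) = 0.00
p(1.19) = 0.00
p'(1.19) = 0.00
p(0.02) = 0.00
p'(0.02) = 0.00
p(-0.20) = 0.00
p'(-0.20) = 0.00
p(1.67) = 0.00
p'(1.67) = 0.00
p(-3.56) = 0.00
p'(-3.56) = 0.00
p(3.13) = 0.00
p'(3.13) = 0.00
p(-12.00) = 0.00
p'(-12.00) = 0.00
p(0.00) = 0.00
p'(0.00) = 0.00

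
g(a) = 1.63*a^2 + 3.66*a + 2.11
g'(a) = 3.26*a + 3.66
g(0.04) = 2.26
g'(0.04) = 3.79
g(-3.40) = 8.51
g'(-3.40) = -7.42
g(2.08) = 16.77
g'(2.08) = 10.44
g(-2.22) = 2.02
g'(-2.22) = -3.58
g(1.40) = 10.43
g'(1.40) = 8.22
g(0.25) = 3.13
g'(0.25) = 4.48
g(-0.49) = 0.71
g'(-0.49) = 2.06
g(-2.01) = 1.34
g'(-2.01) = -2.89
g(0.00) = 2.11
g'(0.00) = 3.66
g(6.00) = 82.75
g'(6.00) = 23.22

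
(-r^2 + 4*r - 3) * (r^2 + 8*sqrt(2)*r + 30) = -r^4 - 8*sqrt(2)*r^3 + 4*r^3 - 33*r^2 + 32*sqrt(2)*r^2 - 24*sqrt(2)*r + 120*r - 90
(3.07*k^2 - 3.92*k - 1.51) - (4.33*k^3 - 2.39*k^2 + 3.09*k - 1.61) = -4.33*k^3 + 5.46*k^2 - 7.01*k + 0.1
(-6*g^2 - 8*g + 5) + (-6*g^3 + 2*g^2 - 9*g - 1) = -6*g^3 - 4*g^2 - 17*g + 4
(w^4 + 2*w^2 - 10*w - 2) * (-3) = -3*w^4 - 6*w^2 + 30*w + 6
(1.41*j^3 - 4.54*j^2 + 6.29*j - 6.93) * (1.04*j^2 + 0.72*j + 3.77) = 1.4664*j^5 - 3.7064*j^4 + 8.5885*j^3 - 19.7942*j^2 + 18.7237*j - 26.1261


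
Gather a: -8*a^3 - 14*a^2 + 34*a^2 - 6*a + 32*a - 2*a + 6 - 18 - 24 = -8*a^3 + 20*a^2 + 24*a - 36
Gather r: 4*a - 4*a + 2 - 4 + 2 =0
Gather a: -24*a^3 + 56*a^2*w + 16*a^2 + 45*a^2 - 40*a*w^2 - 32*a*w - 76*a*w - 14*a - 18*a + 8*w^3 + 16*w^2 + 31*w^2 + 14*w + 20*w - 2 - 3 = -24*a^3 + a^2*(56*w + 61) + a*(-40*w^2 - 108*w - 32) + 8*w^3 + 47*w^2 + 34*w - 5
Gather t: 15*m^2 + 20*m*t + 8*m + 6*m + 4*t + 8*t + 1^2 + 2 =15*m^2 + 14*m + t*(20*m + 12) + 3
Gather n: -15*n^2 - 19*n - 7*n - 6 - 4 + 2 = -15*n^2 - 26*n - 8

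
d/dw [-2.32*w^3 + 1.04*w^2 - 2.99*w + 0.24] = -6.96*w^2 + 2.08*w - 2.99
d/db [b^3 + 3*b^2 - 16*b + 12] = 3*b^2 + 6*b - 16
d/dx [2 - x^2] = -2*x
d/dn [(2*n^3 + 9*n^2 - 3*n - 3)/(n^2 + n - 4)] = (2*n^4 + 4*n^3 - 12*n^2 - 66*n + 15)/(n^4 + 2*n^3 - 7*n^2 - 8*n + 16)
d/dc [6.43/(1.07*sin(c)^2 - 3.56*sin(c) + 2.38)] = (22.8908 - 13.7602*sin(c))*cos(c)/(1.07*sin(c)^2 - 3.56*sin(c) + 2.38)^2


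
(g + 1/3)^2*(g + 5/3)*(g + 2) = g^4 + 13*g^3/3 + 53*g^2/9 + 71*g/27 + 10/27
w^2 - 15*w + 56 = (w - 8)*(w - 7)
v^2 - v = v*(v - 1)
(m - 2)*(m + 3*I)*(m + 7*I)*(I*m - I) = I*m^4 - 10*m^3 - 3*I*m^3 + 30*m^2 - 19*I*m^2 - 20*m + 63*I*m - 42*I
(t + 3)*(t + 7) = t^2 + 10*t + 21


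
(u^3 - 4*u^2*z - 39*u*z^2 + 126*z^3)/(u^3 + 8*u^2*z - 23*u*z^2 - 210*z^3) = (-u^2 + 10*u*z - 21*z^2)/(-u^2 - 2*u*z + 35*z^2)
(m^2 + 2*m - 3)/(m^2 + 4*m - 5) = (m + 3)/(m + 5)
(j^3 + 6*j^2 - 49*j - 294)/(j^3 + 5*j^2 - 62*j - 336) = (j - 7)/(j - 8)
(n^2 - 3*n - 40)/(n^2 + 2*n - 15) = (n - 8)/(n - 3)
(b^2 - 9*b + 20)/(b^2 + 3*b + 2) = (b^2 - 9*b + 20)/(b^2 + 3*b + 2)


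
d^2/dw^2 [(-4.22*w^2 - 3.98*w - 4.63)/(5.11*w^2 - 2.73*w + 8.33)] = (-325.592848*w^3 + 352.384578*w^2 + 1404.022578*w - 441.509796)/(133.432831*w^6 - 213.858099*w^5 + 766.794336*w^4 - 717.582411*w^3 + 1249.979808*w^2 - 568.295091*w + 578.009537)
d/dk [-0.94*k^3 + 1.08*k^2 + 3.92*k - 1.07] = -2.82*k^2 + 2.16*k + 3.92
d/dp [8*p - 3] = 8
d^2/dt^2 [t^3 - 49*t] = 6*t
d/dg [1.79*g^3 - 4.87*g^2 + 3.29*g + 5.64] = 5.37*g^2 - 9.74*g + 3.29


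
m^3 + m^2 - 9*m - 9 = (m - 3)*(m + 1)*(m + 3)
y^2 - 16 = (y - 4)*(y + 4)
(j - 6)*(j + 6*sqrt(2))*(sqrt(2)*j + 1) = sqrt(2)*j^3 - 6*sqrt(2)*j^2 + 13*j^2 - 78*j + 6*sqrt(2)*j - 36*sqrt(2)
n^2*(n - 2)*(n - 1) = n^4 - 3*n^3 + 2*n^2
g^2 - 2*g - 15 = (g - 5)*(g + 3)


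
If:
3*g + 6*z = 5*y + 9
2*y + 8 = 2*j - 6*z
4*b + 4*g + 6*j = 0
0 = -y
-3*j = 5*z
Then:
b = -48/7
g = 33/7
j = 10/7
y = 0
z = -6/7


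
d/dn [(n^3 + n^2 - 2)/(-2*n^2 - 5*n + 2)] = (-2*n^4 - 10*n^3 + n^2 - 4*n - 10)/(4*n^4 + 20*n^3 + 17*n^2 - 20*n + 4)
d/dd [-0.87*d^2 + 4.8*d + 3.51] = 4.8 - 1.74*d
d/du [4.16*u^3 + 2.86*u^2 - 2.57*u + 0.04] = 12.48*u^2 + 5.72*u - 2.57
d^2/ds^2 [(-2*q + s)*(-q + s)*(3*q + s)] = 6*s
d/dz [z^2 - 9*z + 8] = 2*z - 9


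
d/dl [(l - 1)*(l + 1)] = 2*l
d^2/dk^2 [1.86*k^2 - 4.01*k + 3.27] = 3.72000000000000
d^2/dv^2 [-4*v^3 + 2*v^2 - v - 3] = 4 - 24*v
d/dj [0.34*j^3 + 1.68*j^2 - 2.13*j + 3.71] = 1.02*j^2 + 3.36*j - 2.13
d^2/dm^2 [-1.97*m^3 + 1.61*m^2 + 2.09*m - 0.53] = 3.22 - 11.82*m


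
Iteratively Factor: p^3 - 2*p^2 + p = (p)*(p^2 - 2*p + 1) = p*(p - 1)*(p - 1)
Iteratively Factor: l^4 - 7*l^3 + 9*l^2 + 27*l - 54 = (l - 3)*(l^3 - 4*l^2 - 3*l + 18) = (l - 3)*(l + 2)*(l^2 - 6*l + 9) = (l - 3)^2*(l + 2)*(l - 3)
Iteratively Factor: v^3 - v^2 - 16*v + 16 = (v + 4)*(v^2 - 5*v + 4) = (v - 1)*(v + 4)*(v - 4)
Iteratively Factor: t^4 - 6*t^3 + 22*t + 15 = (t + 1)*(t^3 - 7*t^2 + 7*t + 15) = (t + 1)^2*(t^2 - 8*t + 15) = (t - 5)*(t + 1)^2*(t - 3)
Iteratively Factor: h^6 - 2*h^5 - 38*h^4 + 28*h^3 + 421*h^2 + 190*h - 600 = (h - 5)*(h^5 + 3*h^4 - 23*h^3 - 87*h^2 - 14*h + 120) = (h - 5)*(h + 2)*(h^4 + h^3 - 25*h^2 - 37*h + 60) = (h - 5)^2*(h + 2)*(h^3 + 6*h^2 + 5*h - 12) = (h - 5)^2*(h - 1)*(h + 2)*(h^2 + 7*h + 12) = (h - 5)^2*(h - 1)*(h + 2)*(h + 3)*(h + 4)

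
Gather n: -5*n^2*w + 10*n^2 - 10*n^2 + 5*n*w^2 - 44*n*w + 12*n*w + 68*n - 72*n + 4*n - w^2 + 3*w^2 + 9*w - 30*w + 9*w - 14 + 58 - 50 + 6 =-5*n^2*w + n*(5*w^2 - 32*w) + 2*w^2 - 12*w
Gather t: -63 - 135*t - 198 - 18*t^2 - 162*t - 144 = -18*t^2 - 297*t - 405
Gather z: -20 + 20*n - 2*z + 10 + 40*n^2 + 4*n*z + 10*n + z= 40*n^2 + 30*n + z*(4*n - 1) - 10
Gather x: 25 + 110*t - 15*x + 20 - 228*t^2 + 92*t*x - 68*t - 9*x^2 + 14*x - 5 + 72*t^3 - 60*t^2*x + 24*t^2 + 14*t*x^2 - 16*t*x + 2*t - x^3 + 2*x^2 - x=72*t^3 - 204*t^2 + 44*t - x^3 + x^2*(14*t - 7) + x*(-60*t^2 + 76*t - 2) + 40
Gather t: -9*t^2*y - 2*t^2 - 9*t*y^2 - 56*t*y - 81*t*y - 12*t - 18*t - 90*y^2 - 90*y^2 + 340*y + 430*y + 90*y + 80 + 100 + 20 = t^2*(-9*y - 2) + t*(-9*y^2 - 137*y - 30) - 180*y^2 + 860*y + 200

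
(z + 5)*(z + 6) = z^2 + 11*z + 30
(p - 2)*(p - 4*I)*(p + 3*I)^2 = p^4 - 2*p^3 + 2*I*p^3 + 15*p^2 - 4*I*p^2 - 30*p + 36*I*p - 72*I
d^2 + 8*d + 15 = (d + 3)*(d + 5)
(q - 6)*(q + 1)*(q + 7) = q^3 + 2*q^2 - 41*q - 42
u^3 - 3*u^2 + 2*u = u*(u - 2)*(u - 1)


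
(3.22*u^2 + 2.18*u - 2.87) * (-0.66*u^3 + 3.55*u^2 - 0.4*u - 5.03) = -2.1252*u^5 + 9.9922*u^4 + 8.3452*u^3 - 27.2571*u^2 - 9.8174*u + 14.4361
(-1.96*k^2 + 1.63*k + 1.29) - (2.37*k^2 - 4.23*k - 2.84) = -4.33*k^2 + 5.86*k + 4.13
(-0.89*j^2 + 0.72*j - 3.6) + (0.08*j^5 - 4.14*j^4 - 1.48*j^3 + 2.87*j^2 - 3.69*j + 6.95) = 0.08*j^5 - 4.14*j^4 - 1.48*j^3 + 1.98*j^2 - 2.97*j + 3.35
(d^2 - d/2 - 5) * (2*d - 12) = 2*d^3 - 13*d^2 - 4*d + 60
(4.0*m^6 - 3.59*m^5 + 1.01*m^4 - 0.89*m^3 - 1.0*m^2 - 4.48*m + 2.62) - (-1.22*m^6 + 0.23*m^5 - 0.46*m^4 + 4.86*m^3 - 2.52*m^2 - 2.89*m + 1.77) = 5.22*m^6 - 3.82*m^5 + 1.47*m^4 - 5.75*m^3 + 1.52*m^2 - 1.59*m + 0.85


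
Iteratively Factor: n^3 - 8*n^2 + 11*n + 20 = (n + 1)*(n^2 - 9*n + 20) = (n - 4)*(n + 1)*(n - 5)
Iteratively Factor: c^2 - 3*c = (c - 3)*(c)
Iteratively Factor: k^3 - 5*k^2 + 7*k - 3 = (k - 1)*(k^2 - 4*k + 3) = (k - 1)^2*(k - 3)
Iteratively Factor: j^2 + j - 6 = (j + 3)*(j - 2)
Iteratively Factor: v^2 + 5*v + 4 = (v + 1)*(v + 4)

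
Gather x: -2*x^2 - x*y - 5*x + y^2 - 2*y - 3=-2*x^2 + x*(-y - 5) + y^2 - 2*y - 3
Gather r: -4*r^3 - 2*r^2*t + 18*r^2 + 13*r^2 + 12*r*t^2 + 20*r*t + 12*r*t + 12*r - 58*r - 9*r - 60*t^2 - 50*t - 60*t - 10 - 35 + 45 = -4*r^3 + r^2*(31 - 2*t) + r*(12*t^2 + 32*t - 55) - 60*t^2 - 110*t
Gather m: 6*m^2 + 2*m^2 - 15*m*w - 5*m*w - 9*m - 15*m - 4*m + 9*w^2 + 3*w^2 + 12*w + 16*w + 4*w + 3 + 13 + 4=8*m^2 + m*(-20*w - 28) + 12*w^2 + 32*w + 20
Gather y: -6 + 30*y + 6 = 30*y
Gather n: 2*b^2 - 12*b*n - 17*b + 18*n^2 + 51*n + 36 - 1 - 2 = 2*b^2 - 17*b + 18*n^2 + n*(51 - 12*b) + 33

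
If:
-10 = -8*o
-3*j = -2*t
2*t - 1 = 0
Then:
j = 1/3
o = 5/4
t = 1/2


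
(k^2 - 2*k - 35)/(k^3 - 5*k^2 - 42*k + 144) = (k^2 - 2*k - 35)/(k^3 - 5*k^2 - 42*k + 144)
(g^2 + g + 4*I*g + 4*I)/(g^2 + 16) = (g + 1)/(g - 4*I)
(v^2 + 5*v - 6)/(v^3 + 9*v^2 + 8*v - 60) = (v - 1)/(v^2 + 3*v - 10)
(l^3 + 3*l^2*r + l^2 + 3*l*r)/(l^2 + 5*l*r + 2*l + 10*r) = l*(l^2 + 3*l*r + l + 3*r)/(l^2 + 5*l*r + 2*l + 10*r)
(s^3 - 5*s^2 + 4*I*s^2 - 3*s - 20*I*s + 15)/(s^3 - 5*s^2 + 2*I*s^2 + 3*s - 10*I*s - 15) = (s + I)/(s - I)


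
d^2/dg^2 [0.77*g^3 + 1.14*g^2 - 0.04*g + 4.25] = 4.62*g + 2.28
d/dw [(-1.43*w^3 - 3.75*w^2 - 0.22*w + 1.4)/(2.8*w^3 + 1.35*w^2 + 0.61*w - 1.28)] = (-1.77635683940025e-15*w^5 + 8.56949999999999*w^4 - 0.512599999999999*w^3 - 8.2593*w^2 + 5.82*w - 0.5724)/(7.84*w^6 + 7.56*w^5 + 5.2385*w^4 - 5.521*w^3 - 3.0839*w^2 - 1.5616*w + 1.6384)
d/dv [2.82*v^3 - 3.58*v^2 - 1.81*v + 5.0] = 8.46*v^2 - 7.16*v - 1.81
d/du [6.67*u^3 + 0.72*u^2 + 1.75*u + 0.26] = 20.01*u^2 + 1.44*u + 1.75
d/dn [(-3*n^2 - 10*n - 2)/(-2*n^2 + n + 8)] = (-23*n^2 - 56*n - 78)/(4*n^4 - 4*n^3 - 31*n^2 + 16*n + 64)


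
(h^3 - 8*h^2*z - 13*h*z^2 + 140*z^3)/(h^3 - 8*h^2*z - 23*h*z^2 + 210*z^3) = (-h^2 + h*z + 20*z^2)/(-h^2 + h*z + 30*z^2)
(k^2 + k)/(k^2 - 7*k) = (k + 1)/(k - 7)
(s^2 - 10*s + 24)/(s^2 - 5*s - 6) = (s - 4)/(s + 1)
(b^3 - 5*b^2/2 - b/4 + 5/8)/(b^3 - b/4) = (b - 5/2)/b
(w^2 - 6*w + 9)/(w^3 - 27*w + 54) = 1/(w + 6)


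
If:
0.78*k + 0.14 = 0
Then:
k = -0.18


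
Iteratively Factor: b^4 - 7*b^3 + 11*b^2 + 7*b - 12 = (b - 1)*(b^3 - 6*b^2 + 5*b + 12) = (b - 1)*(b + 1)*(b^2 - 7*b + 12) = (b - 4)*(b - 1)*(b + 1)*(b - 3)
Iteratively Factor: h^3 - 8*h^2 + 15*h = (h - 3)*(h^2 - 5*h) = h*(h - 3)*(h - 5)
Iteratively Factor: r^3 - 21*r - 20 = (r + 4)*(r^2 - 4*r - 5) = (r - 5)*(r + 4)*(r + 1)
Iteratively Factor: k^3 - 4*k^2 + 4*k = (k - 2)*(k^2 - 2*k) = k*(k - 2)*(k - 2)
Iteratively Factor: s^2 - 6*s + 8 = (s - 4)*(s - 2)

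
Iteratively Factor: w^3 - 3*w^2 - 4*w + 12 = (w + 2)*(w^2 - 5*w + 6) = (w - 2)*(w + 2)*(w - 3)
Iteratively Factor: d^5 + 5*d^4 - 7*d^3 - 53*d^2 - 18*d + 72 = (d - 3)*(d^4 + 8*d^3 + 17*d^2 - 2*d - 24) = (d - 3)*(d + 3)*(d^3 + 5*d^2 + 2*d - 8) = (d - 3)*(d + 3)*(d + 4)*(d^2 + d - 2) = (d - 3)*(d + 2)*(d + 3)*(d + 4)*(d - 1)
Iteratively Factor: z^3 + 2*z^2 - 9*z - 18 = (z - 3)*(z^2 + 5*z + 6) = (z - 3)*(z + 3)*(z + 2)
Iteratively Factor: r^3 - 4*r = (r - 2)*(r^2 + 2*r) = (r - 2)*(r + 2)*(r)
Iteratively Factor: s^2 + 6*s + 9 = (s + 3)*(s + 3)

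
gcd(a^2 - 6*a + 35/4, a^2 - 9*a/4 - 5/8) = a - 5/2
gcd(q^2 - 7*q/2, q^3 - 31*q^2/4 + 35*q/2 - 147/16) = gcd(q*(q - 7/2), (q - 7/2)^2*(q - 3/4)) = q - 7/2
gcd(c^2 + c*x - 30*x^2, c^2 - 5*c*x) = -c + 5*x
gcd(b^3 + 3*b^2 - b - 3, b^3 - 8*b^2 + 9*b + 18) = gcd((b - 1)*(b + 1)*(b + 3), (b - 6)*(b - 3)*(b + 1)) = b + 1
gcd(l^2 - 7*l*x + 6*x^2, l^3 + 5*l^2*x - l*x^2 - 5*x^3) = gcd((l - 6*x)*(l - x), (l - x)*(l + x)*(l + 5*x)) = -l + x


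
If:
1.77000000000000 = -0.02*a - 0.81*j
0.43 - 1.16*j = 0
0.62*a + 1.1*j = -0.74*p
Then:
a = -103.51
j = 0.37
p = 86.18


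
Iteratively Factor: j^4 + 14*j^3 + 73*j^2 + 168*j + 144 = (j + 3)*(j^3 + 11*j^2 + 40*j + 48) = (j + 3)*(j + 4)*(j^2 + 7*j + 12) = (j + 3)^2*(j + 4)*(j + 4)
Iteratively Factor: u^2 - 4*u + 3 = (u - 1)*(u - 3)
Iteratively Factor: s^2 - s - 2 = (s + 1)*(s - 2)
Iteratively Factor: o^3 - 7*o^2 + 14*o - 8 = (o - 4)*(o^2 - 3*o + 2) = (o - 4)*(o - 2)*(o - 1)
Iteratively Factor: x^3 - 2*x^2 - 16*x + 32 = (x + 4)*(x^2 - 6*x + 8) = (x - 4)*(x + 4)*(x - 2)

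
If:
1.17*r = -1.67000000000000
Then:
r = -1.43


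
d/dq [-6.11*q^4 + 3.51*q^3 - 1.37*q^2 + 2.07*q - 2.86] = -24.44*q^3 + 10.53*q^2 - 2.74*q + 2.07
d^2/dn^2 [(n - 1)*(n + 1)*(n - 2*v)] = 6*n - 4*v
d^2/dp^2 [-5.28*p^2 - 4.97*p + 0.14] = -10.5600000000000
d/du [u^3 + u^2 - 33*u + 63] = 3*u^2 + 2*u - 33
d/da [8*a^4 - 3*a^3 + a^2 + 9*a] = 32*a^3 - 9*a^2 + 2*a + 9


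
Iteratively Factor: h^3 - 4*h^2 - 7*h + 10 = (h + 2)*(h^2 - 6*h + 5) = (h - 5)*(h + 2)*(h - 1)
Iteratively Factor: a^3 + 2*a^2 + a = (a + 1)*(a^2 + a) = (a + 1)^2*(a)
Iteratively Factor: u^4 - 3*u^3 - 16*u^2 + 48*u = (u + 4)*(u^3 - 7*u^2 + 12*u) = u*(u + 4)*(u^2 - 7*u + 12) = u*(u - 3)*(u + 4)*(u - 4)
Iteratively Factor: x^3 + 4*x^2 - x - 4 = (x - 1)*(x^2 + 5*x + 4) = (x - 1)*(x + 4)*(x + 1)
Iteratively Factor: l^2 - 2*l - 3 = (l - 3)*(l + 1)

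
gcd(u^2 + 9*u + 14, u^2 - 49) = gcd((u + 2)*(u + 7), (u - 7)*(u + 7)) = u + 7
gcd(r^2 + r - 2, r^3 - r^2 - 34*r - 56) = r + 2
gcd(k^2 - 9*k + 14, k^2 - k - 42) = k - 7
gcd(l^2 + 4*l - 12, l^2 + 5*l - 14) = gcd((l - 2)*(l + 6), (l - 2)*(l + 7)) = l - 2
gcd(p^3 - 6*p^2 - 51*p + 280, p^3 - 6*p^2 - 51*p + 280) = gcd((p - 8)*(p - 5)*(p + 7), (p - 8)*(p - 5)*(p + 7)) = p^3 - 6*p^2 - 51*p + 280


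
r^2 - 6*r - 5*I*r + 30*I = (r - 6)*(r - 5*I)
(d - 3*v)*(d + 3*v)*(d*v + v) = d^3*v + d^2*v - 9*d*v^3 - 9*v^3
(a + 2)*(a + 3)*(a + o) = a^3 + a^2*o + 5*a^2 + 5*a*o + 6*a + 6*o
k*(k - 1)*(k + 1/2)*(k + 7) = k^4 + 13*k^3/2 - 4*k^2 - 7*k/2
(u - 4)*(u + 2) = u^2 - 2*u - 8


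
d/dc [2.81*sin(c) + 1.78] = 2.81*cos(c)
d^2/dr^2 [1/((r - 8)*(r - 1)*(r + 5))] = 2*(6*r^4 - 32*r^3 - 63*r^2 + 324*r + 1529)/(r^9 - 12*r^8 - 63*r^7 + 944*r^6 + 1371*r^5 - 23388*r^4 - 10333*r^3 + 145080*r^2 - 177600*r + 64000)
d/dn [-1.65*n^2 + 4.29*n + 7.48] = 4.29 - 3.3*n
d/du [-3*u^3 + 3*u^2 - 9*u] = -9*u^2 + 6*u - 9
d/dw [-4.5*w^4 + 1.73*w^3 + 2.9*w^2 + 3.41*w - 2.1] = -18.0*w^3 + 5.19*w^2 + 5.8*w + 3.41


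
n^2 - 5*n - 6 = (n - 6)*(n + 1)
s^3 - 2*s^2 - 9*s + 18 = (s - 3)*(s - 2)*(s + 3)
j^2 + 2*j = j*(j + 2)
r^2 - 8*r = r*(r - 8)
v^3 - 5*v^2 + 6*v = v*(v - 3)*(v - 2)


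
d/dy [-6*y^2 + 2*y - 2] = 2 - 12*y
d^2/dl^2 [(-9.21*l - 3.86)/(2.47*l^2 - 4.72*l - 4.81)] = ((4.94*l - 4.72)*(9.21*l + 3.86)*(9.88*l - 9.44) + (136.4922*l - 67.874)*(-2.47*l^2 + 4.72*l + 4.81))/(-2.47*l^2 + 4.72*l + 4.81)^3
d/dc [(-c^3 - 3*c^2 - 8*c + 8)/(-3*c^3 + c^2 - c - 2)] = (-10*c^4 - 46*c^3 + 89*c^2 - 4*c + 24)/(9*c^6 - 6*c^5 + 7*c^4 + 10*c^3 - 3*c^2 + 4*c + 4)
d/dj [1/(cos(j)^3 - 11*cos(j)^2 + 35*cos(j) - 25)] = (3*cos(j) - 7)*sin(j)/((cos(j) - 5)^3*(cos(j) - 1)^2)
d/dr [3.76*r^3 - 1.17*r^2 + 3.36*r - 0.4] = 11.28*r^2 - 2.34*r + 3.36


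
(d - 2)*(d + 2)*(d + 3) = d^3 + 3*d^2 - 4*d - 12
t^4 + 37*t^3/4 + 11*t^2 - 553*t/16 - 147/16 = (t - 3/2)*(t + 1/4)*(t + 7/2)*(t + 7)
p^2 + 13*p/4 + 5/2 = (p + 5/4)*(p + 2)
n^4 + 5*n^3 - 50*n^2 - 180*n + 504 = (n - 6)*(n - 2)*(n + 6)*(n + 7)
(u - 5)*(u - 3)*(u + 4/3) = u^3 - 20*u^2/3 + 13*u/3 + 20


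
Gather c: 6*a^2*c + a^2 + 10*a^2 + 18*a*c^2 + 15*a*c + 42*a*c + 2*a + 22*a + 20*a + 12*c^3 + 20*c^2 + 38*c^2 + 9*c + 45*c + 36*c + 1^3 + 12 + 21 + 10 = 11*a^2 + 44*a + 12*c^3 + c^2*(18*a + 58) + c*(6*a^2 + 57*a + 90) + 44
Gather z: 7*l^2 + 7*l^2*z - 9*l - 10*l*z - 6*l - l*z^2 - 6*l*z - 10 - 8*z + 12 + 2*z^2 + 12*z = 7*l^2 - 15*l + z^2*(2 - l) + z*(7*l^2 - 16*l + 4) + 2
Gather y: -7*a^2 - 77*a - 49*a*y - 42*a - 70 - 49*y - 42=-7*a^2 - 119*a + y*(-49*a - 49) - 112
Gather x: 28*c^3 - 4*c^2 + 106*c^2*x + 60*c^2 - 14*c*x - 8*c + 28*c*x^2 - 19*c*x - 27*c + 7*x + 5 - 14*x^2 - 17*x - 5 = 28*c^3 + 56*c^2 - 35*c + x^2*(28*c - 14) + x*(106*c^2 - 33*c - 10)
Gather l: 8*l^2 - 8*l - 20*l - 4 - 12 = 8*l^2 - 28*l - 16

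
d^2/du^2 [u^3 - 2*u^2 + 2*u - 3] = 6*u - 4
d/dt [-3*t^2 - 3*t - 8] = -6*t - 3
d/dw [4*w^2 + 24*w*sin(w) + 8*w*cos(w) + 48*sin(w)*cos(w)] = -8*w*sin(w) + 24*w*cos(w) + 8*w + 24*sin(w) + 8*cos(w) + 48*cos(2*w)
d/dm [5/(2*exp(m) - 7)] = -10*exp(m)/(2*exp(m) - 7)^2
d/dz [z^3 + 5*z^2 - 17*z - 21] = 3*z^2 + 10*z - 17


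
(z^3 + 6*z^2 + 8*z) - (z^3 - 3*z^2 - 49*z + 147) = 9*z^2 + 57*z - 147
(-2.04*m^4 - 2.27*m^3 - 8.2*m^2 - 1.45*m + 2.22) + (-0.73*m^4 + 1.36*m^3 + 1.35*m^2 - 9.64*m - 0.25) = -2.77*m^4 - 0.91*m^3 - 6.85*m^2 - 11.09*m + 1.97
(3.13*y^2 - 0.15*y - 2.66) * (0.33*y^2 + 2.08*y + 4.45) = 1.0329*y^4 + 6.4609*y^3 + 12.7387*y^2 - 6.2003*y - 11.837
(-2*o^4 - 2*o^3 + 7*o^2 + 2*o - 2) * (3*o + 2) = -6*o^5 - 10*o^4 + 17*o^3 + 20*o^2 - 2*o - 4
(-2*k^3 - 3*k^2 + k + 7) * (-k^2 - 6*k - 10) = 2*k^5 + 15*k^4 + 37*k^3 + 17*k^2 - 52*k - 70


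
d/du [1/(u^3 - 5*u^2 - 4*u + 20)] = (-3*u^2 + 10*u + 4)/(u^3 - 5*u^2 - 4*u + 20)^2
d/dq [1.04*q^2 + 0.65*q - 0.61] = 2.08*q + 0.65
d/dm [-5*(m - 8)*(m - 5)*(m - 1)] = -15*m^2 + 140*m - 265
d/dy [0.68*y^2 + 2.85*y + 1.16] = 1.36*y + 2.85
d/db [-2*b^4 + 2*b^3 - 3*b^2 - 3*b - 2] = -8*b^3 + 6*b^2 - 6*b - 3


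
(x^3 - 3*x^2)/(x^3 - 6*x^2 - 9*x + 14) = x^2*(x - 3)/(x^3 - 6*x^2 - 9*x + 14)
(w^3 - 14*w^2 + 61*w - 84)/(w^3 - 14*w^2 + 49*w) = (w^2 - 7*w + 12)/(w*(w - 7))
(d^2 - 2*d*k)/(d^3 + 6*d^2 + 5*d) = (d - 2*k)/(d^2 + 6*d + 5)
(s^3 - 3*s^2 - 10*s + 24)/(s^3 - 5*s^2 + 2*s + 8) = (s + 3)/(s + 1)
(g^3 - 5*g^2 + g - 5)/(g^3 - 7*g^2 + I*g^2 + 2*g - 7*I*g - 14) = (g^2 + g*(-5 + I) - 5*I)/(g^2 + g*(-7 + 2*I) - 14*I)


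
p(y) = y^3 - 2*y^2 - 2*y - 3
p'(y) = 3*y^2 - 4*y - 2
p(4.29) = 30.57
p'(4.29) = 36.05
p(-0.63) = -2.78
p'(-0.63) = 1.71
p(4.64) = 44.56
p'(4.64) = 44.03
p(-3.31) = -54.56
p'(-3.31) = 44.11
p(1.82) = -7.24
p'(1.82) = 0.66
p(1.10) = -6.29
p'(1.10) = -2.77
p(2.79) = -2.43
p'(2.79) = 10.19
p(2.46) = -5.14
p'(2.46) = 6.31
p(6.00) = 129.00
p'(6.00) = 82.00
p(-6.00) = -279.00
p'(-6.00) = 130.00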